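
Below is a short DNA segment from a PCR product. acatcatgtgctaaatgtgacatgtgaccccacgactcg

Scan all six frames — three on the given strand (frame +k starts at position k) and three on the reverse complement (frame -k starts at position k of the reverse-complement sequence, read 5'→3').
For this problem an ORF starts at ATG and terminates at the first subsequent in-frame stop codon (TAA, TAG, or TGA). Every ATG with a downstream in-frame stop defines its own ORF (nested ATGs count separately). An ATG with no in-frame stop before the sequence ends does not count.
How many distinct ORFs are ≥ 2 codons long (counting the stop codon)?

3

Reverse complement (5'→3'): CGAGTCGTGGGGTCACATGTCACATTTAGCACATGATGT
Frame +1: ACA TCA TGT GCT AAA TGT GAC ATG TGA CCC CAC GAC TCG — ATG at 22, stop TGA at 25 → 6 nt.
Frame +2: CAT CAT GTG CTA AAT GTG ACA TGT GAC CCC ACG ACT — no ATG→stop ORF.
Frame +3: ATC ATG TGC TAA ATG TGA CAT GTG ACC CCA CGA CTC — ATG at 6, stop TAA at 12 → 9 nt; ATG at 15, stop TGA at 18 → 6 nt.
Frame -1: CGA GTC GTG GGG TCA CAT GTC ACA TTT AGC ACA TGA TGT — no ATG→stop ORF.
Frame -2: GAG TCG TGG GGT CAC ATG TCA CAT TTA GCA CAT GAT — no ATG→stop ORF.
Frame -3: AGT CGT GGG GTC ACA TGT CAC ATT TAG CAC ATG ATG — no ATG→stop ORF.
ORFs ≥ 2 codons: frame +1 22–27 (2 codons), frame +3 6–14 (3 codons), frame +3 15–20 (2 codons). Count = 3.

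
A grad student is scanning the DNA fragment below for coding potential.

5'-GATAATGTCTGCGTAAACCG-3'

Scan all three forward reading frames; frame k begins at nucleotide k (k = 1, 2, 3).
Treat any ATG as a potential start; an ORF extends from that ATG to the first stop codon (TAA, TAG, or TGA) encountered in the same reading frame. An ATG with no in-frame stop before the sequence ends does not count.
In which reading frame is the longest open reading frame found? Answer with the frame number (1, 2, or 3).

Frame 1: GAT AAT GTC TGC GTA AAC — no ATG→stop ORF.
Frame 2: ATA ATG TCT GCG TAA ACC — ATG at 5, stop TAA at 14 → 12 nt.
Frame 3: TAA TGT CTG CGT AAA CCG — no ATG→stop ORF.
Longest ORF is 12 nt in frame 2 (positions 5–16).

2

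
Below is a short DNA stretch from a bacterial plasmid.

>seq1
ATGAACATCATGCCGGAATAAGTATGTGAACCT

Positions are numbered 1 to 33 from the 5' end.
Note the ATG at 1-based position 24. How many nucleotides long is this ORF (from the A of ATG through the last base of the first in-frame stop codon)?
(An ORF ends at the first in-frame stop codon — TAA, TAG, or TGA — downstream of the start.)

6

Codons from position 24: ATG (24–26), TGA (27–29).
TGA is the first in-frame stop; ORF spans 24–29, 6 nucleotides.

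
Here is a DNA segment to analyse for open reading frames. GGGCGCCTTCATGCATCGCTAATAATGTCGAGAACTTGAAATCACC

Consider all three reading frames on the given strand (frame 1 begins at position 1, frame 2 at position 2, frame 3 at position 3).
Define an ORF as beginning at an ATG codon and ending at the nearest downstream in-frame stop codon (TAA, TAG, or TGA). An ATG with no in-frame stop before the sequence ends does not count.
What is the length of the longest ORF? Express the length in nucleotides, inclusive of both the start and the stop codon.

Frame 1: GGG CGC CTT CAT GCA TCG CTA ATA ATG TCG AGA ACT TGA AAT CAC — ATG at 25, stop TGA at 37 → 15 nt.
Frame 2: GGC GCC TTC ATG CAT CGC TAA TAA TGT CGA GAA CTT GAA ATC ACC — ATG at 11, stop TAA at 20 → 12 nt.
Frame 3: GCG CCT TCA TGC ATC GCT AAT AAT GTC GAG AAC TTG AAA TCA — no ATG→stop ORF.
Longest: frame 1, positions 25–39, 15 nt = 5 codons = 4 aa. → 15 nucleotides.

15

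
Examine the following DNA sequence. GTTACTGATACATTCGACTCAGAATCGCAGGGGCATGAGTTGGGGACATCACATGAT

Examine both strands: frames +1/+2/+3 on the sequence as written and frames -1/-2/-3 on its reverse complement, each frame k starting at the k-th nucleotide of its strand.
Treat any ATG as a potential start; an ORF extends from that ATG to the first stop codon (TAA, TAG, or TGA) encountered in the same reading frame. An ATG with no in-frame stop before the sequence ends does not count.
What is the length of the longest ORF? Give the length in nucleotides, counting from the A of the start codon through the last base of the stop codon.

48

Reverse complement (5'→3'): ATCATGTGATGTCCCCAACTCATGCCCCTGCGATTCTGAGTCGAATGTATCAGTAAC
Frame +1: GTT ACT GAT ACA TTC GAC TCA GAA TCG CAG GGG CAT GAG TTG GGG ACA TCA CAT GAT — no ATG→stop ORF.
Frame +2: TTA CTG ATA CAT TCG ACT CAG AAT CGC AGG GGC ATG AGT TGG GGA CAT CAC ATG — no ATG→stop ORF.
Frame +3: TAC TGA TAC ATT CGA CTC AGA ATC GCA GGG GCA TGA GTT GGG GAC ATC ACA TGA — no ATG→stop ORF.
Frame -1: ATC ATG TGA TGT CCC CAA CTC ATG CCC CTG CGA TTC TGA GTC GAA TGT ATC AGT AAC — ATG at 4, stop TGA at 7 → 6 nt; ATG at 22, stop TGA at 37 → 18 nt.
Frame -2: TCA TGT GAT GTC CCC AAC TCA TGC CCC TGC GAT TCT GAG TCG AAT GTA TCA GTA — no ATG→stop ORF.
Frame -3: CAT GTG ATG TCC CCA ACT CAT GCC CCT GCG ATT CTG AGT CGA ATG TAT CAG TAA — ATG at 9, stop TAA at 54 → 48 nt; ATG at 45, stop TAA at 54 → 12 nt.
Longest: frame -3, positions 9–56, 48 nt = 16 codons = 15 aa. → 48 nucleotides.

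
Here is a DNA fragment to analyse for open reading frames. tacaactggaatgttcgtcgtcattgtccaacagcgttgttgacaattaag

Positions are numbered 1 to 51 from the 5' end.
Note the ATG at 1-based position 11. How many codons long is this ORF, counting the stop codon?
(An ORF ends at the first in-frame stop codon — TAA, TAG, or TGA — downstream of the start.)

Codons from position 11: ATG (11–13), TTC (14–16), GTC (17–19), GTC (20–22), ATT (23–25), GTC (26–28), CAA (29–31), CAG (32–34), CGT (35–37), TGT (38–40), TGA (41–43).
TGA is the first in-frame stop; that's 11 codons including the stop.

11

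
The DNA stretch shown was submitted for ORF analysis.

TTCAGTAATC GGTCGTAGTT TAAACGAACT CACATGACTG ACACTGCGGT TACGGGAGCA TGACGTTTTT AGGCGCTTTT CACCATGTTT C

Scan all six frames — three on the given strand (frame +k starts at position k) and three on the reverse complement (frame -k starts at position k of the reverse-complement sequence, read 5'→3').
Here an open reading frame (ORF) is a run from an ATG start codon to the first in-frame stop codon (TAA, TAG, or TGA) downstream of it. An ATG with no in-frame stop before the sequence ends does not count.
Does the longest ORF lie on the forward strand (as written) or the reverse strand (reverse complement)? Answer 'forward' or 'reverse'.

Reverse complement (5'→3'): GAAACATGGTGAAAAGCGCCTAAAAACGTCATGCTCCCGTAACCGCAGTGTCAGTCATGTGAGTTCGTTTAAACTACGACCGATTACTGAA
Frame +1: TTC AGT AAT CGG TCG TAG TTT AAA CGA ACT CAC ATG ACT GAC ACT GCG GTT ACG GGA GCA TGA CGT TTT TAG GCG CTT TTC ACC ATG TTT — ATG at 34, stop TGA at 61 → 30 nt.
Frame +2: TCA GTA ATC GGT CGT AGT TTA AAC GAA CTC ACA TGA CTG ACA CTG CGG TTA CGG GAG CAT GAC GTT TTT AGG CGC TTT TCA CCA TGT TTC — no ATG→stop ORF.
Frame +3: CAG TAA TCG GTC GTA GTT TAA ACG AAC TCA CAT GAC TGA CAC TGC GGT TAC GGG AGC ATG ACG TTT TTA GGC GCT TTT CAC CAT GTT — no ATG→stop ORF.
Frame -1: GAA ACA TGG TGA AAA GCG CCT AAA AAC GTC ATG CTC CCG TAA CCG CAG TGT CAG TCA TGT GAG TTC GTT TAA ACT ACG ACC GAT TAC TGA — ATG at 31, stop TAA at 40 → 12 nt.
Frame -2: AAA CAT GGT GAA AAG CGC CTA AAA ACG TCA TGC TCC CGT AAC CGC AGT GTC AGT CAT GTG AGT TCG TTT AAA CTA CGA CCG ATT ACT GAA — no ATG→stop ORF.
Frame -3: AAC ATG GTG AAA AGC GCC TAA AAA CGT CAT GCT CCC GTA ACC GCA GTG TCA GTC ATG TGA GTT CGT TTA AAC TAC GAC CGA TTA CTG — ATG at 6, stop TAA at 21 → 18 nt; ATG at 57, stop TGA at 60 → 6 nt.
Forward-strand max 30 nt; reverse-strand max 18 nt. The forward strand has the longer ORF.

forward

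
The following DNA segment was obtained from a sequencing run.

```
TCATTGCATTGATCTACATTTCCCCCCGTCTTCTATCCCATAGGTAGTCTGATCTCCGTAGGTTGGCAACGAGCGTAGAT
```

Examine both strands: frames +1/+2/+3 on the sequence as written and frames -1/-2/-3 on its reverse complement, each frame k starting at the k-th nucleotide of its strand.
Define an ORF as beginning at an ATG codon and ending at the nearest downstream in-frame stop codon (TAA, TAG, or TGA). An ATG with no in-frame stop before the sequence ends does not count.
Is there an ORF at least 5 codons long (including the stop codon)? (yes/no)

Reverse complement (5'→3'): ATCTACGCTCGTTGCCAACCTACGGAGATCAGACTACCTATGGGATAGAAGACGGGGGGAAATGTAGATCAATGCAATGA
Frame +1: TCA TTG CAT TGA TCT ACA TTT CCC CCC GTC TTC TAT CCC ATA GGT AGT CTG ATC TCC GTA GGT TGG CAA CGA GCG TAG — no ATG→stop ORF.
Frame +2: CAT TGC ATT GAT CTA CAT TTC CCC CCG TCT TCT ATC CCA TAG GTA GTC TGA TCT CCG TAG GTT GGC AAC GAG CGT AGA — no ATG→stop ORF.
Frame +3: ATT GCA TTG ATC TAC ATT TCC CCC CGT CTT CTA TCC CAT AGG TAG TCT GAT CTC CGT AGG TTG GCA ACG AGC GTA GAT — no ATG→stop ORF.
Frame -1: ATC TAC GCT CGT TGC CAA CCT ACG GAG ATC AGA CTA CCT ATG GGA TAG AAG ACG GGG GGA AAT GTA GAT CAA TGC AAT — ATG at 40, stop TAG at 46 → 9 nt.
Frame -2: TCT ACG CTC GTT GCC AAC CTA CGG AGA TCA GAC TAC CTA TGG GAT AGA AGA CGG GGG GAA ATG TAG ATC AAT GCA ATG — ATG at 62, stop TAG at 65 → 6 nt.
Frame -3: CTA CGC TCG TTG CCA ACC TAC GGA GAT CAG ACT ACC TAT GGG ATA GAA GAC GGG GGG AAA TGT AGA TCA ATG CAA TGA — ATG at 72, stop TGA at 78 → 9 nt.
Largest ORF found is 3 codons < 5, so no.

no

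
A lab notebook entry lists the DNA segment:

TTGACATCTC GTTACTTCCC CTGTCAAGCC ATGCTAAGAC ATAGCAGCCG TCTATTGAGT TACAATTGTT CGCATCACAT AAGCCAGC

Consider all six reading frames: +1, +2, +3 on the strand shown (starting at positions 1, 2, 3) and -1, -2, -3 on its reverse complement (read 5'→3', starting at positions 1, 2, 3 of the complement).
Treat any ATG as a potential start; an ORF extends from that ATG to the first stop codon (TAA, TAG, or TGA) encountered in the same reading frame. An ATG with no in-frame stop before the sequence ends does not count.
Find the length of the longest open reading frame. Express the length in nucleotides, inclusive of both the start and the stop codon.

Reverse complement (5'→3'): GCTGGCTTATGTGATGCGAACAATTGTAACTCAATAGACGGCTGCTATGTCTTAGCATGGCTTGACAGGGGAAGTAACGAGATGTCAA
Frame +1: TTG ACA TCT CGT TAC TTC CCC TGT CAA GCC ATG CTA AGA CAT AGC AGC CGT CTA TTG AGT TAC AAT TGT TCG CAT CAC ATA AGC CAG — no ATG→stop ORF.
Frame +2: TGA CAT CTC GTT ACT TCC CCT GTC AAG CCA TGC TAA GAC ATA GCA GCC GTC TAT TGA GTT ACA ATT GTT CGC ATC ACA TAA GCC AGC — no ATG→stop ORF.
Frame +3: GAC ATC TCG TTA CTT CCC CTG TCA AGC CAT GCT AAG ACA TAG CAG CCG TCT ATT GAG TTA CAA TTG TTC GCA TCA CAT AAG CCA — no ATG→stop ORF.
Frame -1: GCT GGC TTA TGT GAT GCG AAC AAT TGT AAC TCA ATA GAC GGC TGC TAT GTC TTA GCA TGG CTT GAC AGG GGA AGT AAC GAG ATG TCA — no ATG→stop ORF.
Frame -2: CTG GCT TAT GTG ATG CGA ACA ATT GTA ACT CAA TAG ACG GCT GCT ATG TCT TAG CAT GGC TTG ACA GGG GAA GTA ACG AGA TGT CAA — ATG at 14, stop TAG at 35 → 24 nt; ATG at 47, stop TAG at 53 → 9 nt.
Frame -3: TGG CTT ATG TGA TGC GAA CAA TTG TAA CTC AAT AGA CGG CTG CTA TGT CTT AGC ATG GCT TGA CAG GGG AAG TAA CGA GAT GTC — ATG at 9, stop TGA at 12 → 6 nt; ATG at 57, stop TGA at 63 → 9 nt.
Longest: frame -2, positions 14–37, 24 nt = 8 codons = 7 aa. → 24 nucleotides.

24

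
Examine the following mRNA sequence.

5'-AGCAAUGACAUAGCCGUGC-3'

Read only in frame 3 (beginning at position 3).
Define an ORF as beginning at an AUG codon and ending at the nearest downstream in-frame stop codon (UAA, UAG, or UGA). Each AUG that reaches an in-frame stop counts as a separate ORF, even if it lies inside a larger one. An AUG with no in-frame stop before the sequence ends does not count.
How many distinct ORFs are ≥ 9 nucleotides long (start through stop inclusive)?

0

Frame 3: CAA UGA CAU AGC CGU — no AUG→stop ORF.
No ORF reaches 9 nucleotides. Count = 0.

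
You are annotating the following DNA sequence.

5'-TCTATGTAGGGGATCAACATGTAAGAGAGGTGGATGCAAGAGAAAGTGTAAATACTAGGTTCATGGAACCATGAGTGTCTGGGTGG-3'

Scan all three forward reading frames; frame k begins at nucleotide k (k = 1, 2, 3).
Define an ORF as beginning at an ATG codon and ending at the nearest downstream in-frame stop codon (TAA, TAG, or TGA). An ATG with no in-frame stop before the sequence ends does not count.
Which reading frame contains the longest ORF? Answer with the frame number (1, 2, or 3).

Frame 1: TCT ATG TAG GGG ATC AAC ATG TAA GAG AGG TGG ATG CAA GAG AAA GTG TAA ATA CTA GGT TCA TGG AAC CAT GAG TGT CTG GGT — ATG at 4, stop TAG at 7 → 6 nt; ATG at 19, stop TAA at 22 → 6 nt; ATG at 34, stop TAA at 49 → 18 nt.
Frame 2: CTA TGT AGG GGA TCA ACA TGT AAG AGA GGT GGA TGC AAG AGA AAG TGT AAA TAC TAG GTT CAT GGA ACC ATG AGT GTC TGG GTG — no ATG→stop ORF.
Frame 3: TAT GTA GGG GAT CAA CAT GTA AGA GAG GTG GAT GCA AGA GAA AGT GTA AAT ACT AGG TTC ATG GAA CCA TGA GTG TCT GGG TGG — ATG at 63, stop TGA at 72 → 12 nt.
Longest ORF is 18 nt in frame 1 (positions 34–51).

1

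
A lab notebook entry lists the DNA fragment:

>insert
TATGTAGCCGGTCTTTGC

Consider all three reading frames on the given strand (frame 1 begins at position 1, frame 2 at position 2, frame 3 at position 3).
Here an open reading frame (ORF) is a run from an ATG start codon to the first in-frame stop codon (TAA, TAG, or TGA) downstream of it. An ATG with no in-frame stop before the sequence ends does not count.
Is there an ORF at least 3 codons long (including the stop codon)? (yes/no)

Frame 1: TAT GTA GCC GGT CTT TGC — no ATG→stop ORF.
Frame 2: ATG TAG CCG GTC TTT — ATG at 2, stop TAG at 5 → 6 nt.
Frame 3: TGT AGC CGG TCT TTG — no ATG→stop ORF.
Largest ORF found is 2 codons < 3, so no.

no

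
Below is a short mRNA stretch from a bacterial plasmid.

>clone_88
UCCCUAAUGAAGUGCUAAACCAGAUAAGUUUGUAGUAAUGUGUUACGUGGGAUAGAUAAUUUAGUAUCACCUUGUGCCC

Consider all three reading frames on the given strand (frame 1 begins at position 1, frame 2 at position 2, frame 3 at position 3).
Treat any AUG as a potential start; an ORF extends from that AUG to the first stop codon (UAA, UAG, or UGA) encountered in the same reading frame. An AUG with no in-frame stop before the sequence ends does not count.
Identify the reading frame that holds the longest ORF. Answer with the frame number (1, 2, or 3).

2

Frame 1: UCC CUA AUG AAG UGC UAA ACC AGA UAA GUU UGU AGU AAU GUG UUA CGU GGG AUA GAU AAU UUA GUA UCA CCU UGU GCC — AUG at 7, stop UAA at 16 → 12 nt.
Frame 2: CCC UAA UGA AGU GCU AAA CCA GAU AAG UUU GUA GUA AUG UGU UAC GUG GGA UAG AUA AUU UAG UAU CAC CUU GUG CCC — AUG at 38, stop UAG at 53 → 18 nt.
Frame 3: CCU AAU GAA GUG CUA AAC CAG AUA AGU UUG UAG UAA UGU GUU ACG UGG GAU AGA UAA UUU AGU AUC ACC UUG UGC — no AUG→stop ORF.
Longest ORF is 18 nt in frame 2 (positions 38–55).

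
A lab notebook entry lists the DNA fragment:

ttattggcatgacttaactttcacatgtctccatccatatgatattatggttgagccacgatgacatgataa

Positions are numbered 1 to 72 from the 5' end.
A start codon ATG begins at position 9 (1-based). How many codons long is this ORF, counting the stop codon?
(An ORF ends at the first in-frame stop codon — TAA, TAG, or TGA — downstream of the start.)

Codons from position 9: ATG (9–11), ACT (12–14), TAA (15–17).
TAA is the first in-frame stop; that's 3 codons including the stop.

3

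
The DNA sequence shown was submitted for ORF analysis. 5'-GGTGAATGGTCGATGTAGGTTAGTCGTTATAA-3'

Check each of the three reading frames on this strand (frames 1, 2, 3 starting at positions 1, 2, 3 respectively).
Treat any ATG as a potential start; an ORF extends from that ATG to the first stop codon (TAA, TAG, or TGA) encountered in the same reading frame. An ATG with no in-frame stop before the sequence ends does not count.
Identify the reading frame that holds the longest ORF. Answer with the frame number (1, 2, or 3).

3

Frame 1: GGT GAA TGG TCG ATG TAG GTT AGT CGT TAT — ATG at 13, stop TAG at 16 → 6 nt.
Frame 2: GTG AAT GGT CGA TGT AGG TTA GTC GTT ATA — no ATG→stop ORF.
Frame 3: TGA ATG GTC GAT GTA GGT TAG TCG TTA TAA — ATG at 6, stop TAG at 21 → 18 nt.
Longest ORF is 18 nt in frame 3 (positions 6–23).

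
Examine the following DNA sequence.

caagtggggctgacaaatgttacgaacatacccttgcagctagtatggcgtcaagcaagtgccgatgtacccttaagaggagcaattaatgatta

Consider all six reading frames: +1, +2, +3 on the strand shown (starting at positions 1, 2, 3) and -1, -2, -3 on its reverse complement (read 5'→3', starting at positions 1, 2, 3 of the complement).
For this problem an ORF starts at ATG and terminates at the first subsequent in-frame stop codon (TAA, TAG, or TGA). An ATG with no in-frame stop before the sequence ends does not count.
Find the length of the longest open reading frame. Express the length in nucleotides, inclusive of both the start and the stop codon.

45

Reverse complement (5'→3'): TAATCATTAATTGCTCCTCTTAAGGGTACATCGGCACTTGCTTGACGCCATACTAGCTGCAAGGGTATGTTCGTAACATTTGTCAGCCCCACTTG
Frame +1: CAA GTG GGG CTG ACA AAT GTT ACG AAC ATA CCC TTG CAG CTA GTA TGG CGT CAA GCA AGT GCC GAT GTA CCC TTA AGA GGA GCA ATT AAT GAT — no ATG→stop ORF.
Frame +2: AAG TGG GGC TGA CAA ATG TTA CGA ACA TAC CCT TGC AGC TAG TAT GGC GTC AAG CAA GTG CCG ATG TAC CCT TAA GAG GAG CAA TTA ATG ATT — ATG at 17, stop TAG at 41 → 27 nt; ATG at 65, stop TAA at 74 → 12 nt.
Frame +3: AGT GGG GCT GAC AAA TGT TAC GAA CAT ACC CTT GCA GCT AGT ATG GCG TCA AGC AAG TGC CGA TGT ACC CTT AAG AGG AGC AAT TAA TGA TTA — ATG at 45, stop TAA at 87 → 45 nt.
Frame -1: TAA TCA TTA ATT GCT CCT CTT AAG GGT ACA TCG GCA CTT GCT TGA CGC CAT ACT AGC TGC AAG GGT ATG TTC GTA ACA TTT GTC AGC CCC ACT — no ATG→stop ORF.
Frame -2: AAT CAT TAA TTG CTC CTC TTA AGG GTA CAT CGG CAC TTG CTT GAC GCC ATA CTA GCT GCA AGG GTA TGT TCG TAA CAT TTG TCA GCC CCA CTT — no ATG→stop ORF.
Frame -3: ATC ATT AAT TGC TCC TCT TAA GGG TAC ATC GGC ACT TGC TTG ACG CCA TAC TAG CTG CAA GGG TAT GTT CGT AAC ATT TGT CAG CCC CAC TTG — no ATG→stop ORF.
Longest: frame +3, positions 45–89, 45 nt = 15 codons = 14 aa. → 45 nucleotides.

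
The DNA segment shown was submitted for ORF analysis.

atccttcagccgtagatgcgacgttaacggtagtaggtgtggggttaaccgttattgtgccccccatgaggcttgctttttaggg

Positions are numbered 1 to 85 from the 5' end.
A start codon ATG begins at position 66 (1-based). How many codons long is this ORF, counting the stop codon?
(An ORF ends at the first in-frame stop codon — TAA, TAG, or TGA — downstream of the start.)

6

Codons from position 66: ATG (66–68), AGG (69–71), CTT (72–74), GCT (75–77), TTT (78–80), TAG (81–83).
TAG is the first in-frame stop; that's 6 codons including the stop.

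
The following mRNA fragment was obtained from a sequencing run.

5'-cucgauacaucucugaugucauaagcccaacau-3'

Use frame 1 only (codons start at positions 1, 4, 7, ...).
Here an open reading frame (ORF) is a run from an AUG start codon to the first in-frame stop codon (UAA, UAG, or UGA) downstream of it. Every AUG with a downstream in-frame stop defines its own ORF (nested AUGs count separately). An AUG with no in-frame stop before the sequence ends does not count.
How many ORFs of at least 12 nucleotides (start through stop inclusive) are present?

0

Frame 1: CUC GAU ACA UCU CUG AUG UCA UAA GCC CAA CAU — AUG at 16, stop UAA at 22 → 9 nt.
No ORF reaches 12 nucleotides. Count = 0.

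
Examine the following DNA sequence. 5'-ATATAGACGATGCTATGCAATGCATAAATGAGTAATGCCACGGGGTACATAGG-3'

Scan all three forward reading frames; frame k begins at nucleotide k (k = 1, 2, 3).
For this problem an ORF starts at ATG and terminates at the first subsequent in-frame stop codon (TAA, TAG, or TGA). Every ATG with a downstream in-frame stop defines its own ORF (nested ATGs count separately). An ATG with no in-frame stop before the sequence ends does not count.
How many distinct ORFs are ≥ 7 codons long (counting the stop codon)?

Frame 1: ATA TAG ACG ATG CTA TGC AAT GCA TAA ATG AGT AAT GCC ACG GGG TAC ATA — ATG at 10, stop TAA at 25 → 18 nt.
Frame 2: TAT AGA CGA TGC TAT GCA ATG CAT AAA TGA GTA ATG CCA CGG GGT ACA TAG — ATG at 20, stop TGA at 29 → 12 nt; ATG at 35, stop TAG at 50 → 18 nt.
Frame 3: ATA GAC GAT GCT ATG CAA TGC ATA AAT GAG TAA TGC CAC GGG GTA CAT AGG — ATG at 15, stop TAA at 33 → 21 nt.
ORFs ≥ 7 codons: frame 3 15–35 (7 codons). Count = 1.

1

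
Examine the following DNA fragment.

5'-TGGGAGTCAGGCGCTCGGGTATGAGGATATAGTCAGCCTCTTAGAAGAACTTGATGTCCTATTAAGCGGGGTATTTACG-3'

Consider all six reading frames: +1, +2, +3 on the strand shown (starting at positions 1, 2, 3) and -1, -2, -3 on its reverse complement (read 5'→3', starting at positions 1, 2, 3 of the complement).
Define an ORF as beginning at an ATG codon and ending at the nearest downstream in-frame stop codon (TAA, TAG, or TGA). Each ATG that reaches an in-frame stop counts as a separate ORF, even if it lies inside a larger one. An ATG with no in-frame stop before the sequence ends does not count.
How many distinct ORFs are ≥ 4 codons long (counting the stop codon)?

Reverse complement (5'→3'): CGTAAATACCCCGCTTAATAGGACATCAAGTTCTTCTAAGAGGCTGACTATATCCTCATACCCGAGCGCCTGACTCCCA
Frame +1: TGG GAG TCA GGC GCT CGG GTA TGA GGA TAT AGT CAG CCT CTT AGA AGA ACT TGA TGT CCT ATT AAG CGG GGT ATT TAC — no ATG→stop ORF.
Frame +2: GGG AGT CAG GCG CTC GGG TAT GAG GAT ATA GTC AGC CTC TTA GAA GAA CTT GAT GTC CTA TTA AGC GGG GTA TTT ACG — no ATG→stop ORF.
Frame +3: GGA GTC AGG CGC TCG GGT ATG AGG ATA TAG TCA GCC TCT TAG AAG AAC TTG ATG TCC TAT TAA GCG GGG TAT TTA — ATG at 21, stop TAG at 30 → 12 nt; ATG at 54, stop TAA at 63 → 12 nt.
Frame -1: CGT AAA TAC CCC GCT TAA TAG GAC ATC AAG TTC TTC TAA GAG GCT GAC TAT ATC CTC ATA CCC GAG CGC CTG ACT CCC — no ATG→stop ORF.
Frame -2: GTA AAT ACC CCG CTT AAT AGG ACA TCA AGT TCT TCT AAG AGG CTG ACT ATA TCC TCA TAC CCG AGC GCC TGA CTC CCA — no ATG→stop ORF.
Frame -3: TAA ATA CCC CGC TTA ATA GGA CAT CAA GTT CTT CTA AGA GGC TGA CTA TAT CCT CAT ACC CGA GCG CCT GAC TCC — no ATG→stop ORF.
ORFs ≥ 4 codons: frame +3 21–32 (4 codons), frame +3 54–65 (4 codons). Count = 2.

2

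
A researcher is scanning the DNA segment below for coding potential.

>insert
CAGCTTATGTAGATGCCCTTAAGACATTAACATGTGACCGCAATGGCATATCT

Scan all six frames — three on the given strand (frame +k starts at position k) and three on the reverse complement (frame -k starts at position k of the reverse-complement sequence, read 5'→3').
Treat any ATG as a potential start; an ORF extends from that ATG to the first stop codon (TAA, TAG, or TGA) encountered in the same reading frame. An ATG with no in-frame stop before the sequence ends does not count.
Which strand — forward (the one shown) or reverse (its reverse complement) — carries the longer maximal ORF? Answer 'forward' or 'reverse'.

Reverse complement (5'→3'): AGATATGCCATTGCGGTCACATGTTAATGTCTTAAGGGCATCTACATAAGCTG
Frame +1: CAG CTT ATG TAG ATG CCC TTA AGA CAT TAA CAT GTG ACC GCA ATG GCA TAT — ATG at 7, stop TAG at 10 → 6 nt; ATG at 13, stop TAA at 28 → 18 nt.
Frame +2: AGC TTA TGT AGA TGC CCT TAA GAC ATT AAC ATG TGA CCG CAA TGG CAT ATC — ATG at 32, stop TGA at 35 → 6 nt.
Frame +3: GCT TAT GTA GAT GCC CTT AAG ACA TTA ACA TGT GAC CGC AAT GGC ATA TCT — no ATG→stop ORF.
Frame -1: AGA TAT GCC ATT GCG GTC ACA TGT TAA TGT CTT AAG GGC ATC TAC ATA AGC — no ATG→stop ORF.
Frame -2: GAT ATG CCA TTG CGG TCA CAT GTT AAT GTC TTA AGG GCA TCT ACA TAA GCT — ATG at 5, stop TAA at 47 → 45 nt.
Frame -3: ATA TGC CAT TGC GGT CAC ATG TTA ATG TCT TAA GGG CAT CTA CAT AAG CTG — ATG at 21, stop TAA at 33 → 15 nt; ATG at 27, stop TAA at 33 → 9 nt.
Forward-strand max 18 nt; reverse-strand max 45 nt. The reverse strand has the longer ORF.

reverse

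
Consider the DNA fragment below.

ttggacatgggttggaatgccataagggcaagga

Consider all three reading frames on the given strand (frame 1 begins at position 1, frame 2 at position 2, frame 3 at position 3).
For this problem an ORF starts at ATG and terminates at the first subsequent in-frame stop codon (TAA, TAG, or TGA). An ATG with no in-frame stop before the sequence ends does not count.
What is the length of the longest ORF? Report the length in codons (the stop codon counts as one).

Frame 1: TTG GAC ATG GGT TGG AAT GCC ATA AGG GCA AGG — no ATG→stop ORF.
Frame 2: TGG ACA TGG GTT GGA ATG CCA TAA GGG CAA GGA — ATG at 17, stop TAA at 23 → 9 nt.
Frame 3: GGA CAT GGG TTG GAA TGC CAT AAG GGC AAG — no ATG→stop ORF.
Longest: frame 2, positions 17–25, 9 nt = 3 codons = 2 aa. → 3 codons.

3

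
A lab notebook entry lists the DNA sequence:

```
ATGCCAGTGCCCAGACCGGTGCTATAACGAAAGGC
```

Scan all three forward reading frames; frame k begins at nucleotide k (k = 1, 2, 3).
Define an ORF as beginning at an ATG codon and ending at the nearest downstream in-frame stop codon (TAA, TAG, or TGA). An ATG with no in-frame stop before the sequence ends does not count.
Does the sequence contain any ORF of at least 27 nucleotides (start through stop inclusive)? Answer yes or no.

yes

Frame 1: ATG CCA GTG CCC AGA CCG GTG CTA TAA CGA AAG — ATG at 1, stop TAA at 25 → 27 nt.
Frame 2: TGC CAG TGC CCA GAC CGG TGC TAT AAC GAA AGG — no ATG→stop ORF.
Frame 3: GCC AGT GCC CAG ACC GGT GCT ATA ACG AAA GGC — no ATG→stop ORF.
Frame 1 has an ORF of 27 nucleotides (positions 1–27) ≥ 27, so yes.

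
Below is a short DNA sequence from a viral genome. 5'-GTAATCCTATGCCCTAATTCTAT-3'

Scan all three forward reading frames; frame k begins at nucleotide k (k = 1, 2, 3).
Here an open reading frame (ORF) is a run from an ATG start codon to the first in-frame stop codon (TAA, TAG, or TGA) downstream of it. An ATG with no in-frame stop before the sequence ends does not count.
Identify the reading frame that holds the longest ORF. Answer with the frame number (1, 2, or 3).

3

Frame 1: GTA ATC CTA TGC CCT AAT TCT — no ATG→stop ORF.
Frame 2: TAA TCC TAT GCC CTA ATT CTA — no ATG→stop ORF.
Frame 3: AAT CCT ATG CCC TAA TTC TAT — ATG at 9, stop TAA at 15 → 9 nt.
Longest ORF is 9 nt in frame 3 (positions 9–17).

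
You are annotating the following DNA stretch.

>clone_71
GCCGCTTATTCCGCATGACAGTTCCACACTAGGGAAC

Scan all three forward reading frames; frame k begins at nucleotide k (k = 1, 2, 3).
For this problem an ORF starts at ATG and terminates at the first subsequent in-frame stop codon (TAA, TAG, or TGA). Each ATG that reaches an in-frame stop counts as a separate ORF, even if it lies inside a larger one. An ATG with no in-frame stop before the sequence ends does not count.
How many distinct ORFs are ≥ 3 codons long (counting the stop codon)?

1

Frame 1: GCC GCT TAT TCC GCA TGA CAG TTC CAC ACT AGG GAA — no ATG→stop ORF.
Frame 2: CCG CTT ATT CCG CAT GAC AGT TCC ACA CTA GGG AAC — no ATG→stop ORF.
Frame 3: CGC TTA TTC CGC ATG ACA GTT CCA CAC TAG GGA — ATG at 15, stop TAG at 30 → 18 nt.
ORFs ≥ 3 codons: frame 3 15–32 (6 codons). Count = 1.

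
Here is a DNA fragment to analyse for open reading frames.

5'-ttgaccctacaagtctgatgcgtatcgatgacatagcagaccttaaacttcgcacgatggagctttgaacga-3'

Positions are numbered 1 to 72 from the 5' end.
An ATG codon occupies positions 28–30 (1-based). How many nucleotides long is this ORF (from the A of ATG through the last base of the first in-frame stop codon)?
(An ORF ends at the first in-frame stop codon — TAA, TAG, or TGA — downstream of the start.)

9

Codons from position 28: ATG (28–30), ACA (31–33), TAG (34–36).
TAG is the first in-frame stop; ORF spans 28–36, 9 nucleotides.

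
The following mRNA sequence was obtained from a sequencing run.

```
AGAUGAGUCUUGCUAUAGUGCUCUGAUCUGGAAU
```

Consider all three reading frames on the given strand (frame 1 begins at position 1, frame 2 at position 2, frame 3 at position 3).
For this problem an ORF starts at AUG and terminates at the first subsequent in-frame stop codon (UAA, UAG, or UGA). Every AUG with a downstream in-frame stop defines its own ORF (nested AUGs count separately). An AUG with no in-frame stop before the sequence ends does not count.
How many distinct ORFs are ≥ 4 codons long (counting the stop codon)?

Frame 1: AGA UGA GUC UUG CUA UAG UGC UCU GAU CUG GAA — no AUG→stop ORF.
Frame 2: GAU GAG UCU UGC UAU AGU GCU CUG AUC UGG AAU — no AUG→stop ORF.
Frame 3: AUG AGU CUU GCU AUA GUG CUC UGA UCU GGA — AUG at 3, stop UGA at 24 → 24 nt.
ORFs ≥ 4 codons: frame 3 3–26 (8 codons). Count = 1.

1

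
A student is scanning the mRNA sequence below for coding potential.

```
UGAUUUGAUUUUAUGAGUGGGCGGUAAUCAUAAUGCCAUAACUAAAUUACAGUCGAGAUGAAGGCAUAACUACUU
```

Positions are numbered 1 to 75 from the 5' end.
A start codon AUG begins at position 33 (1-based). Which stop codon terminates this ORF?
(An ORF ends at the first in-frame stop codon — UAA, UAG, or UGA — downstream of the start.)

Codons from position 33: AUG (33–35), CCA (36–38), UAA (39–41).
The first in-frame stop codon is UAA.

UAA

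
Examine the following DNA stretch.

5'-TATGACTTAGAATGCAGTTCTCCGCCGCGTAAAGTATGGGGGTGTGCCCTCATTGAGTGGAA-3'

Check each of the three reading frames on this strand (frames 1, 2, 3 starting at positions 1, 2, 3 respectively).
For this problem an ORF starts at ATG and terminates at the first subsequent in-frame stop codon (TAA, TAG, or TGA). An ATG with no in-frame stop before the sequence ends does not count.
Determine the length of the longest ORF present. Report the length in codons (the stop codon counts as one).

Frame 1: TAT GAC TTA GAA TGC AGT TCT CCG CCG CGT AAA GTA TGG GGG TGT GCC CTC ATT GAG TGG — no ATG→stop ORF.
Frame 2: ATG ACT TAG AAT GCA GTT CTC CGC CGC GTA AAG TAT GGG GGT GTG CCC TCA TTG AGT GGA — ATG at 2, stop TAG at 8 → 9 nt.
Frame 3: TGA CTT AGA ATG CAG TTC TCC GCC GCG TAA AGT ATG GGG GTG TGC CCT CAT TGA GTG GAA — ATG at 12, stop TAA at 30 → 21 nt; ATG at 36, stop TGA at 54 → 21 nt.
Longest: frame 3, positions 12–32, 21 nt = 7 codons = 6 aa. → 7 codons.

7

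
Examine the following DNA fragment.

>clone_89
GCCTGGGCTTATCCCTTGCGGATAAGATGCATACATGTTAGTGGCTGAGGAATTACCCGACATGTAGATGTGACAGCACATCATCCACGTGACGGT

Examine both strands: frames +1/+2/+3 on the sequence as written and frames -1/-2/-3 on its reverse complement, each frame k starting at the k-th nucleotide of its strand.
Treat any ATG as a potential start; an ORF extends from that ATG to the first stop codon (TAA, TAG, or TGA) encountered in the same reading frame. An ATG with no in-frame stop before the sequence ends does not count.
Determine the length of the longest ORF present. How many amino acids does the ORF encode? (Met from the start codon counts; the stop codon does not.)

10

Reverse complement (5'→3'): ACCGTCACGTGGATGATGTGCTGTCACATCTACATGTCGGGTAATTCCTCAGCCACTAACATGTATGCATCTTATCCGCAAGGGATAAGCCCAGGC
Frame +1: GCC TGG GCT TAT CCC TTG CGG ATA AGA TGC ATA CAT GTT AGT GGC TGA GGA ATT ACC CGA CAT GTA GAT GTG ACA GCA CAT CAT CCA CGT GAC GGT — no ATG→stop ORF.
Frame +2: CCT GGG CTT ATC CCT TGC GGA TAA GAT GCA TAC ATG TTA GTG GCT GAG GAA TTA CCC GAC ATG TAG ATG TGA CAG CAC ATC ATC CAC GTG ACG — ATG at 35, stop TAG at 65 → 33 nt; ATG at 62, stop TAG at 65 → 6 nt; ATG at 68, stop TGA at 71 → 6 nt.
Frame +3: CTG GGC TTA TCC CTT GCG GAT AAG ATG CAT ACA TGT TAG TGG CTG AGG AAT TAC CCG ACA TGT AGA TGT GAC AGC ACA TCA TCC ACG TGA CGG — ATG at 27, stop TAG at 39 → 15 nt.
Frame -1: ACC GTC ACG TGG ATG ATG TGC TGT CAC ATC TAC ATG TCG GGT AAT TCC TCA GCC ACT AAC ATG TAT GCA TCT TAT CCG CAA GGG ATA AGC CCA GGC — no ATG→stop ORF.
Frame -2: CCG TCA CGT GGA TGA TGT GCT GTC ACA TCT ACA TGT CGG GTA ATT CCT CAG CCA CTA ACA TGT ATG CAT CTT ATC CGC AAG GGA TAA GCC CAG — ATG at 65, stop TAA at 86 → 24 nt.
Frame -3: CGT CAC GTG GAT GAT GTG CTG TCA CAT CTA CAT GTC GGG TAA TTC CTC AGC CAC TAA CAT GTA TGC ATC TTA TCC GCA AGG GAT AAG CCC AGG — no ATG→stop ORF.
Longest: frame +2, positions 35–67, 33 nt = 11 codons = 10 aa. → 10 amino acids.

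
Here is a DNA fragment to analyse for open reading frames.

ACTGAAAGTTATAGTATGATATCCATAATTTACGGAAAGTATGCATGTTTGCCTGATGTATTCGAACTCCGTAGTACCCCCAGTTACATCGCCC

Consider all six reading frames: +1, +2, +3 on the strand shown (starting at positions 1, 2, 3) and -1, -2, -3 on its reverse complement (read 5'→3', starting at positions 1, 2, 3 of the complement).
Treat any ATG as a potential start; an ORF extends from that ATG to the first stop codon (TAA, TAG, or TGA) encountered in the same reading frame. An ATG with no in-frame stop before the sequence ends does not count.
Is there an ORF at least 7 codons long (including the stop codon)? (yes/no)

Reverse complement (5'→3'): GGGCGATGTAACTGGGGGTACTACGGAGTTCGAATACATCAGGCAAACATGCATACTTTCCGTAAATTATGGATATCATACTATAACTTTCAGT
Frame +1: ACT GAA AGT TAT AGT ATG ATA TCC ATA ATT TAC GGA AAG TAT GCA TGT TTG CCT GAT GTA TTC GAA CTC CGT AGT ACC CCC AGT TAC ATC GCC — no ATG→stop ORF.
Frame +2: CTG AAA GTT ATA GTA TGA TAT CCA TAA TTT ACG GAA AGT ATG CAT GTT TGC CTG ATG TAT TCG AAC TCC GTA GTA CCC CCA GTT ACA TCG CCC — no ATG→stop ORF.
Frame +3: TGA AAG TTA TAG TAT GAT ATC CAT AAT TTA CGG AAA GTA TGC ATG TTT GCC TGA TGT ATT CGA ACT CCG TAG TAC CCC CAG TTA CAT CGC — ATG at 45, stop TGA at 54 → 12 nt.
Frame -1: GGG CGA TGT AAC TGG GGG TAC TAC GGA GTT CGA ATA CAT CAG GCA AAC ATG CAT ACT TTC CGT AAA TTA TGG ATA TCA TAC TAT AAC TTT CAG — no ATG→stop ORF.
Frame -2: GGC GAT GTA ACT GGG GGT ACT ACG GAG TTC GAA TAC ATC AGG CAA ACA TGC ATA CTT TCC GTA AAT TAT GGA TAT CAT ACT ATA ACT TTC AGT — no ATG→stop ORF.
Frame -3: GCG ATG TAA CTG GGG GTA CTA CGG AGT TCG AAT ACA TCA GGC AAA CAT GCA TAC TTT CCG TAA ATT ATG GAT ATC ATA CTA TAA CTT TCA — ATG at 6, stop TAA at 9 → 6 nt; ATG at 69, stop TAA at 84 → 18 nt.
Largest ORF found is 6 codons < 7, so no.

no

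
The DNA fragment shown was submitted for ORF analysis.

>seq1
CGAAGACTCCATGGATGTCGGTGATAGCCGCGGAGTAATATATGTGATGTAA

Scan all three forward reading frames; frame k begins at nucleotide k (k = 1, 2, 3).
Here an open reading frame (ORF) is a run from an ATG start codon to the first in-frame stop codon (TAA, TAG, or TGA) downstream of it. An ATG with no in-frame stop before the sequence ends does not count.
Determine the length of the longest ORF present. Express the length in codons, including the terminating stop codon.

Frame 1: CGA AGA CTC CAT GGA TGT CGG TGA TAG CCG CGG AGT AAT ATA TGT GAT GTA — no ATG→stop ORF.
Frame 2: GAA GAC TCC ATG GAT GTC GGT GAT AGC CGC GGA GTA ATA TAT GTG ATG TAA — ATG at 11, stop TAA at 50 → 42 nt; ATG at 47, stop TAA at 50 → 6 nt.
Frame 3: AAG ACT CCA TGG ATG TCG GTG ATA GCC GCG GAG TAA TAT ATG TGA TGT — ATG at 15, stop TAA at 36 → 24 nt; ATG at 42, stop TGA at 45 → 6 nt.
Longest: frame 2, positions 11–52, 42 nt = 14 codons = 13 aa. → 14 codons.

14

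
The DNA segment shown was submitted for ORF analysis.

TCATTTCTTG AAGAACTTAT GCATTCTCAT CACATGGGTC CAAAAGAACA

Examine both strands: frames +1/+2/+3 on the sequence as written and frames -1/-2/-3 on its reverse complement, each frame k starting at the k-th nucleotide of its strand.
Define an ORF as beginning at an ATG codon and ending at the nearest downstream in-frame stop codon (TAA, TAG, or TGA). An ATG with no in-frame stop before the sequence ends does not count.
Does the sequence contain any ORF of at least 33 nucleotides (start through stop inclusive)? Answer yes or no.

no

Reverse complement (5'→3'): TGTTCTTTTGGACCCATGTGATGAGAATGCATAAGTTCTTCAAGAAATGA
Frame +1: TCA TTT CTT GAA GAA CTT ATG CAT TCT CAT CAC ATG GGT CCA AAA GAA — no ATG→stop ORF.
Frame +2: CAT TTC TTG AAG AAC TTA TGC ATT CTC ATC ACA TGG GTC CAA AAG AAC — no ATG→stop ORF.
Frame +3: ATT TCT TGA AGA ACT TAT GCA TTC TCA TCA CAT GGG TCC AAA AGA ACA — no ATG→stop ORF.
Frame -1: TGT TCT TTT GGA CCC ATG TGA TGA GAA TGC ATA AGT TCT TCA AGA AAT — ATG at 16, stop TGA at 19 → 6 nt.
Frame -2: GTT CTT TTG GAC CCA TGT GAT GAG AAT GCA TAA GTT CTT CAA GAA ATG — no ATG→stop ORF.
Frame -3: TTC TTT TGG ACC CAT GTG ATG AGA ATG CAT AAG TTC TTC AAG AAA TGA — ATG at 21, stop TGA at 48 → 30 nt; ATG at 27, stop TGA at 48 → 24 nt.
Largest ORF found is 30 nucleotides < 33, so no.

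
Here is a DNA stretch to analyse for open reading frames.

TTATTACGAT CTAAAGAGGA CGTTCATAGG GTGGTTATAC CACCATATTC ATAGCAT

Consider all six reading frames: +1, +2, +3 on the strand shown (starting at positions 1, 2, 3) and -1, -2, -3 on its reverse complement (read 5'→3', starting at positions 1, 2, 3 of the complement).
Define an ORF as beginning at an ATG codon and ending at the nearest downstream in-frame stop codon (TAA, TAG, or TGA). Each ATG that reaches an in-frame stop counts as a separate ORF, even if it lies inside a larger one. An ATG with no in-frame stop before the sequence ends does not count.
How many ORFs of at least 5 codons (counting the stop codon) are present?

Reverse complement (5'→3'): ATGCTATGAATATGGTGGTATAACCACCCTATGAACGTCCTCTTTAGATCGTAATAA
Frame +1: TTA TTA CGA TCT AAA GAG GAC GTT CAT AGG GTG GTT ATA CCA CCA TAT TCA TAG CAT — no ATG→stop ORF.
Frame +2: TAT TAC GAT CTA AAG AGG ACG TTC ATA GGG TGG TTA TAC CAC CAT ATT CAT AGC — no ATG→stop ORF.
Frame +3: ATT ACG ATC TAA AGA GGA CGT TCA TAG GGT GGT TAT ACC ACC ATA TTC ATA GCA — no ATG→stop ORF.
Frame -1: ATG CTA TGA ATA TGG TGG TAT AAC CAC CCT ATG AAC GTC CTC TTT AGA TCG TAA TAA — ATG at 1, stop TGA at 7 → 9 nt; ATG at 31, stop TAA at 52 → 24 nt.
Frame -2: TGC TAT GAA TAT GGT GGT ATA ACC ACC CTA TGA ACG TCC TCT TTA GAT CGT AAT — no ATG→stop ORF.
Frame -3: GCT ATG AAT ATG GTG GTA TAA CCA CCC TAT GAA CGT CCT CTT TAG ATC GTA ATA — ATG at 6, stop TAA at 21 → 18 nt; ATG at 12, stop TAA at 21 → 12 nt.
ORFs ≥ 5 codons: frame -1 31–54 (8 codons), frame -3 6–23 (6 codons). Count = 2.

2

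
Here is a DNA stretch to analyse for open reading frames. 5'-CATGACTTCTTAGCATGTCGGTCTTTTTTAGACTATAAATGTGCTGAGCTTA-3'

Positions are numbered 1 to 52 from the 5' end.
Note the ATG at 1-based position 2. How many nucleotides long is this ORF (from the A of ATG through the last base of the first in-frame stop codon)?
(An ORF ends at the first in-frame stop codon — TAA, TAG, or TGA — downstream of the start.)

12

Codons from position 2: ATG (2–4), ACT (5–7), TCT (8–10), TAG (11–13).
TAG is the first in-frame stop; ORF spans 2–13, 12 nucleotides.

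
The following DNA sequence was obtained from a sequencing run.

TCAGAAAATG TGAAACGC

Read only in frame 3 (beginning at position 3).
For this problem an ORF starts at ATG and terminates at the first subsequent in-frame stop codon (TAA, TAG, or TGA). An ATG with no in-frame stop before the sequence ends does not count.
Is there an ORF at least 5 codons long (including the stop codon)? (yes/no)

Frame 3: AGA AAA TGT GAA ACG — no ATG→stop ORF.
Largest ORF found is 0 codons < 5, so no.

no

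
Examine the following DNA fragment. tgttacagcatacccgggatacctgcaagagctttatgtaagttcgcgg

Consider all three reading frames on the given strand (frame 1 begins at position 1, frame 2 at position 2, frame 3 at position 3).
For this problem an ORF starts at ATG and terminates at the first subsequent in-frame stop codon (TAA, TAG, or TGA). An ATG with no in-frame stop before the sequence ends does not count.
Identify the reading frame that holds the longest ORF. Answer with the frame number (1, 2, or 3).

Frame 1: TGT TAC AGC ATA CCC GGG ATA CCT GCA AGA GCT TTA TGT AAG TTC GCG — no ATG→stop ORF.
Frame 2: GTT ACA GCA TAC CCG GGA TAC CTG CAA GAG CTT TAT GTA AGT TCG CGG — no ATG→stop ORF.
Frame 3: TTA CAG CAT ACC CGG GAT ACC TGC AAG AGC TTT ATG TAA GTT CGC — ATG at 36, stop TAA at 39 → 6 nt.
Longest ORF is 6 nt in frame 3 (positions 36–41).

3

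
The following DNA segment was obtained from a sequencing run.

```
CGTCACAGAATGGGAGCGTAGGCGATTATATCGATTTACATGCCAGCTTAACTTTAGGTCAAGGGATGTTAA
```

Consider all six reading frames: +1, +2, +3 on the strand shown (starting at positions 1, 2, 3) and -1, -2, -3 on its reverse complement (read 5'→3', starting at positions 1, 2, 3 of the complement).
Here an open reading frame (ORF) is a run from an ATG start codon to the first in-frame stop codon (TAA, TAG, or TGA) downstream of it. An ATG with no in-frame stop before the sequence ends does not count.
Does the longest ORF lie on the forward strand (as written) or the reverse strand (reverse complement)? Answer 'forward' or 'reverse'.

forward

Reverse complement (5'→3'): TTAACATCCCTTGACCTAAAGTTAAGCTGGCATGTAAATCGATATAATCGCCTACGCTCCCATTCTGTGACG
Frame +1: CGT CAC AGA ATG GGA GCG TAG GCG ATT ATA TCG ATT TAC ATG CCA GCT TAA CTT TAG GTC AAG GGA TGT TAA — ATG at 10, stop TAG at 19 → 12 nt; ATG at 40, stop TAA at 49 → 12 nt.
Frame +2: GTC ACA GAA TGG GAG CGT AGG CGA TTA TAT CGA TTT ACA TGC CAG CTT AAC TTT AGG TCA AGG GAT GTT — no ATG→stop ORF.
Frame +3: TCA CAG AAT GGG AGC GTA GGC GAT TAT ATC GAT TTA CAT GCC AGC TTA ACT TTA GGT CAA GGG ATG TTA — no ATG→stop ORF.
Frame -1: TTA ACA TCC CTT GAC CTA AAG TTA AGC TGG CAT GTA AAT CGA TAT AAT CGC CTA CGC TCC CAT TCT GTG ACG — no ATG→stop ORF.
Frame -2: TAA CAT CCC TTG ACC TAA AGT TAA GCT GGC ATG TAA ATC GAT ATA ATC GCC TAC GCT CCC ATT CTG TGA — ATG at 32, stop TAA at 35 → 6 nt.
Frame -3: AAC ATC CCT TGA CCT AAA GTT AAG CTG GCA TGT AAA TCG ATA TAA TCG CCT ACG CTC CCA TTC TGT GAC — no ATG→stop ORF.
Forward-strand max 12 nt; reverse-strand max 6 nt. The forward strand has the longer ORF.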